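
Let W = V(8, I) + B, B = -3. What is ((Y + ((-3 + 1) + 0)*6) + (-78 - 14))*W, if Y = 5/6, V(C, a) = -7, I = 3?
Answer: 3095/3 ≈ 1031.7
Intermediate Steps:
Y = ⅚ (Y = 5*(⅙) = ⅚ ≈ 0.83333)
W = -10 (W = -7 - 3 = -10)
((Y + ((-3 + 1) + 0)*6) + (-78 - 14))*W = ((⅚ + ((-3 + 1) + 0)*6) + (-78 - 14))*(-10) = ((⅚ + (-2 + 0)*6) - 92)*(-10) = ((⅚ - 2*6) - 92)*(-10) = ((⅚ - 12) - 92)*(-10) = (-67/6 - 92)*(-10) = -619/6*(-10) = 3095/3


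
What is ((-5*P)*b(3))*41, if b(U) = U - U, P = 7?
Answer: 0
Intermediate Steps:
b(U) = 0
((-5*P)*b(3))*41 = (-5*7*0)*41 = -35*0*41 = 0*41 = 0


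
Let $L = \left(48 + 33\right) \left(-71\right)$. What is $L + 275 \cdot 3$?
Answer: $-4926$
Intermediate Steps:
$L = -5751$ ($L = 81 \left(-71\right) = -5751$)
$L + 275 \cdot 3 = -5751 + 275 \cdot 3 = -5751 + 825 = -4926$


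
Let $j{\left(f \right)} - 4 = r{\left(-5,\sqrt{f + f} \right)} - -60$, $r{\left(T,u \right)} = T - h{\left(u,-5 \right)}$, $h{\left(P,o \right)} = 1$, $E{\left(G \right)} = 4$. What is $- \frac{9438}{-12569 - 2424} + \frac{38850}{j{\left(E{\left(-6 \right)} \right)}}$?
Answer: $\frac{913833}{1363} \approx 670.46$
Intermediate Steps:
$r{\left(T,u \right)} = -1 + T$ ($r{\left(T,u \right)} = T - 1 = -1 + T$)
$j{\left(f \right)} = 58$ ($j{\left(f \right)} = 4 - -54 = 4 + \left(-6 + 60\right) = 4 + 54 = 58$)
$- \frac{9438}{-12569 - 2424} + \frac{38850}{j{\left(E{\left(-6 \right)} \right)}} = - \frac{9438}{-12569 - 2424} + \frac{38850}{58} = - \frac{9438}{-12569 - 2424} + 38850 \cdot \frac{1}{58} = - \frac{9438}{-14993} + \frac{19425}{29} = \left(-9438\right) \left(- \frac{1}{14993}\right) + \frac{19425}{29} = \frac{858}{1363} + \frac{19425}{29} = \frac{913833}{1363}$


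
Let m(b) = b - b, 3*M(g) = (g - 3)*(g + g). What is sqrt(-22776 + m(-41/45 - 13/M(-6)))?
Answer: 2*I*sqrt(5694) ≈ 150.92*I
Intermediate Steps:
M(g) = 2*g*(-3 + g)/3 (M(g) = ((g - 3)*(g + g))/3 = ((-3 + g)*(2*g))/3 = (2*g*(-3 + g))/3 = 2*g*(-3 + g)/3)
m(b) = 0
sqrt(-22776 + m(-41/45 - 13/M(-6))) = sqrt(-22776 + 0) = sqrt(-22776) = 2*I*sqrt(5694)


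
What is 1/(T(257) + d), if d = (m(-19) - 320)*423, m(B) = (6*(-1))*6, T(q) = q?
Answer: -1/150331 ≈ -6.6520e-6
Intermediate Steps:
m(B) = -36 (m(B) = -6*6 = -36)
d = -150588 (d = (-36 - 320)*423 = -356*423 = -150588)
1/(T(257) + d) = 1/(257 - 150588) = 1/(-150331) = -1/150331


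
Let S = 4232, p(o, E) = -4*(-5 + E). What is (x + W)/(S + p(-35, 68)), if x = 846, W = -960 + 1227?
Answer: 1113/3980 ≈ 0.27965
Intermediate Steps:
W = 267
p(o, E) = 20 - 4*E
(x + W)/(S + p(-35, 68)) = (846 + 267)/(4232 + (20 - 4*68)) = 1113/(4232 + (20 - 272)) = 1113/(4232 - 252) = 1113/3980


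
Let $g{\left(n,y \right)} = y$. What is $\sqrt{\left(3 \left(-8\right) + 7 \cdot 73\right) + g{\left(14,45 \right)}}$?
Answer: $2 \sqrt{133} \approx 23.065$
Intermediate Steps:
$\sqrt{\left(3 \left(-8\right) + 7 \cdot 73\right) + g{\left(14,45 \right)}} = \sqrt{\left(3 \left(-8\right) + 7 \cdot 73\right) + 45} = \sqrt{\left(-24 + 511\right) + 45} = \sqrt{487 + 45} = \sqrt{532} = 2 \sqrt{133}$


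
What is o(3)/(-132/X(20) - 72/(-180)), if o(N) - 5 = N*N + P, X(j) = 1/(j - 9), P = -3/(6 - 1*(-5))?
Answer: -755/79838 ≈ -0.0094566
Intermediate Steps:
P = -3/11 (P = -3/(6 + 5) = -3/11 ≈ -0.27273)
X(j) = 1/(-9 + j)
o(N) = 52/11 + N² (o(N) = 5 + (N*N - 3/11) = 5 + (N² - 3/11) = 5 + (-3/11 + N²) = 52/11 + N²)
o(3)/(-132/X(20) - 72/(-180)) = (52/11 + 3²)/(-132/(1/(-9 + 20)) - 72/(-180)) = (52/11 + 9)/(-132/(1/11) - 72*(-1/180)) = 151/(11*(-132/1/11 + ⅖)) = 151/(11*(-132*11 + ⅖)) = 151/(11*(-1452 + ⅖)) = 151/(11*(-7258/5)) = (151/11)*(-5/7258) = -755/79838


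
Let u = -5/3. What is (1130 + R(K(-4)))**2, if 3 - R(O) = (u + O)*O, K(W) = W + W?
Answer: 10029889/9 ≈ 1.1144e+6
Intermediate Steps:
u = -5/3 (u = -5*1/3 = -5/3 ≈ -1.6667)
K(W) = 2*W
R(O) = 3 - O*(-5/3 + O) (R(O) = 3 - (-5/3 + O)*O = 3 - O*(-5/3 + O))
(1130 + R(K(-4)))**2 = (1130 + (3 - (2*(-4))**2 + 5*(2*(-4))/3))**2 = (1130 + (3 - 1*(-8)**2 + (5/3)*(-8)))**2 = (1130 + (3 - 1*64 - 40/3))**2 = (1130 + (3 - 64 - 40/3))**2 = (1130 - 223/3)**2 = (3167/3)**2 = 10029889/9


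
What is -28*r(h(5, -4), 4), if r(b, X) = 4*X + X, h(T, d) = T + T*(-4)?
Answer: -560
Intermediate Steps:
h(T, d) = -3*T (h(T, d) = T - 4*T = -3*T)
r(b, X) = 5*X
-28*r(h(5, -4), 4) = -140*4 = -28*20 = -560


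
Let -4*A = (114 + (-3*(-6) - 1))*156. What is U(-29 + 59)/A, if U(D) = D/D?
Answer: -1/5109 ≈ -0.00019573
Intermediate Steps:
U(D) = 1
A = -5109 (A = -(114 + (-3*(-6) - 1))*156/4 = -(114 + (18 - 1))*156/4 = -(114 + 17)*156/4 = -131*156/4 = -¼*20436 = -5109)
U(-29 + 59)/A = 1/(-5109) = 1*(-1/5109) = -1/5109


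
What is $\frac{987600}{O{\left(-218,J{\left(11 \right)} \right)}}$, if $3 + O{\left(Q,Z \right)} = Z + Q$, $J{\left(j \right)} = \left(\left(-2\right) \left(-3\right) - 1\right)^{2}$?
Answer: $- \frac{246900}{49} \approx -5038.8$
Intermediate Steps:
$J{\left(j \right)} = 25$ ($J{\left(j \right)} = \left(6 - 1\right)^{2} = 5^{2} = 25$)
$O{\left(Q,Z \right)} = -3 + Q + Z$ ($O{\left(Q,Z \right)} = -3 + \left(Z + Q\right) = -3 + \left(Q + Z\right) = -3 + Q + Z$)
$\frac{987600}{O{\left(-218,J{\left(11 \right)} \right)}} = \frac{987600}{-3 - 218 + 25} = \frac{987600}{-196} = 987600 \left(- \frac{1}{196}\right) = - \frac{246900}{49}$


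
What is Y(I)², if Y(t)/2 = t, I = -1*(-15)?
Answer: 900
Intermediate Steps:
I = 15
Y(t) = 2*t
Y(I)² = (2*15)² = 30² = 900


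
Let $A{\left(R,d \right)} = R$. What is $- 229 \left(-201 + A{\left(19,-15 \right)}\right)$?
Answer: $41678$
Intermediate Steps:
$- 229 \left(-201 + A{\left(19,-15 \right)}\right) = - 229 \left(-201 + 19\right) = \left(-229\right) \left(-182\right) = 41678$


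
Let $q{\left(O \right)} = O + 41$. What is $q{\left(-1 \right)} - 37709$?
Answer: $-37669$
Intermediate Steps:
$q{\left(O \right)} = 41 + O$
$q{\left(-1 \right)} - 37709 = \left(41 - 1\right) - 37709 = 40 - 37709 = -37669$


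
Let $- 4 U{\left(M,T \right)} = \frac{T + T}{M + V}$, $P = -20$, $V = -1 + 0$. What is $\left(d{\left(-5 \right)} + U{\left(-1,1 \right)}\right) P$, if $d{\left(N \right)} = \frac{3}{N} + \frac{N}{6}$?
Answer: $\frac{71}{3} \approx 23.667$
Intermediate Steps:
$d{\left(N \right)} = \frac{3}{N} + \frac{N}{6}$ ($d{\left(N \right)} = \frac{3}{N} + N \frac{1}{6} = \frac{3}{N} + \frac{N}{6}$)
$V = -1$
$U{\left(M,T \right)} = - \frac{T}{2 \left(-1 + M\right)}$ ($U{\left(M,T \right)} = - \frac{\left(T + T\right) \frac{1}{M - 1}}{4} = - \frac{2 T \frac{1}{-1 + M}}{4} = - \frac{T}{2 \left(-1 + M\right)}$)
$\left(d{\left(-5 \right)} + U{\left(-1,1 \right)}\right) P = \left(\left(\frac{3}{-5} + \frac{1}{6} \left(-5\right)\right) - 1 \frac{1}{-2 + 2 \left(-1\right)}\right) \left(-20\right) = \left(\left(3 \left(- \frac{1}{5}\right) - \frac{5}{6}\right) - 1 \frac{1}{-2 - 2}\right) \left(-20\right) = \left(\left(- \frac{3}{5} - \frac{5}{6}\right) - 1 \frac{1}{-4}\right) \left(-20\right) = \left(- \frac{43}{30} - 1 \left(- \frac{1}{4}\right)\right) \left(-20\right) = \left(- \frac{43}{30} + \frac{1}{4}\right) \left(-20\right) = \left(- \frac{71}{60}\right) \left(-20\right) = \frac{71}{3}$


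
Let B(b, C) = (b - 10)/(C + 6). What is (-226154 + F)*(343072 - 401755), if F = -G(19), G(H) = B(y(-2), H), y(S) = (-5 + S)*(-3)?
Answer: 331785525063/25 ≈ 1.3271e+10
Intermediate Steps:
y(S) = 15 - 3*S
B(b, C) = (-10 + b)/(6 + C)
G(H) = 11/(6 + H) (G(H) = (-10 + (15 - 3*(-2)))/(6 + H) = (-10 + (15 + 6))/(6 + H) = (-10 + 21)/(6 + H) = 11/(6 + H))
F = -11/25 (F = -11/(6 + 19) = -11/25 ≈ -0.44000)
(-226154 + F)*(343072 - 401755) = (-226154 - 11/25)*(343072 - 401755) = -5653861/25*(-58683) = 331785525063/25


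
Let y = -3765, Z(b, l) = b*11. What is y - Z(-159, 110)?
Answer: -2016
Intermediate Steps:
Z(b, l) = 11*b
y - Z(-159, 110) = -3765 - 11*(-159) = -3765 - 1*(-1749) = -3765 + 1749 = -2016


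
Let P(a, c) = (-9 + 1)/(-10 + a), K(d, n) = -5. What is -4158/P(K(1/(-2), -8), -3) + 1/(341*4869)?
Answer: -51777359861/6641316 ≈ -7796.3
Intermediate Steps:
P(a, c) = -8/(-10 + a)
-4158/P(K(1/(-2), -8), -3) + 1/(341*4869) = -4158/((-8/(-10 - 5))) + 1/(341*4869) = -4158/((-8/(-15))) + (1/341)*(1/4869) = -4158/((-8*(-1/15))) + 1/1660329 = -4158/8/15 + 1/1660329 = -4158*15/8 + 1/1660329 = -31185/4 + 1/1660329 = -51777359861/6641316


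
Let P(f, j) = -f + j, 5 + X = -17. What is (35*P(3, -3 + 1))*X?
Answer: 3850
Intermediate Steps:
X = -22 (X = -5 - 17 = -22)
P(f, j) = j - f
(35*P(3, -3 + 1))*X = (35*((-3 + 1) - 1*3))*(-22) = (35*(-2 - 3))*(-22) = (35*(-5))*(-22) = -175*(-22) = 3850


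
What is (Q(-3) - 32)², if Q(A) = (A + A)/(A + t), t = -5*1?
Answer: 15625/16 ≈ 976.56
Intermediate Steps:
t = -5
Q(A) = 2*A/(-5 + A) (Q(A) = (A + A)/(A - 5) = (2*A)/(-5 + A) = 2*A/(-5 + A))
(Q(-3) - 32)² = (2*(-3)/(-5 - 3) - 32)² = (2*(-3)/(-8) - 32)² = (2*(-3)*(-⅛) - 32)² = (¾ - 32)² = (-125/4)² = 15625/16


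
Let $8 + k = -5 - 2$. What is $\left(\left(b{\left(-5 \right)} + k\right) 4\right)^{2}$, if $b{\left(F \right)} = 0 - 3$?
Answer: $5184$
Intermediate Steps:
$b{\left(F \right)} = -3$
$k = -15$ ($k = -8 - 7 = -15$)
$\left(\left(b{\left(-5 \right)} + k\right) 4\right)^{2} = \left(\left(-3 - 15\right) 4\right)^{2} = \left(\left(-18\right) 4\right)^{2} = \left(-72\right)^{2} = 5184$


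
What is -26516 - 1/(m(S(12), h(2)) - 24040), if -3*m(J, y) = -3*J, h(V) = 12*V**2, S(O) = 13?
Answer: -637099931/24027 ≈ -26516.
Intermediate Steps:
m(J, y) = J (m(J, y) = -(-1)*J = J)
-26516 - 1/(m(S(12), h(2)) - 24040) = -26516 - 1/(13 - 24040) = -26516 - 1/(-24027) = -26516 - 1*(-1/24027) = -26516 + 1/24027 = -637099931/24027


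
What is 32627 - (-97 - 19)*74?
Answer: 41211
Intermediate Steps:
32627 - (-97 - 19)*74 = 32627 - (-116)*74 = 32627 - 1*(-8584) = 32627 + 8584 = 41211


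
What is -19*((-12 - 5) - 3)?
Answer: 380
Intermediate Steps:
-19*((-12 - 5) - 3) = -19*(-17 - 3) = -19*(-20) = 380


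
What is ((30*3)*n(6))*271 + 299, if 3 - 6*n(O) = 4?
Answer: -3766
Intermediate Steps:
n(O) = -⅙ (n(O) = ½ - ⅙*4 = ½ - ⅔ = -⅙)
((30*3)*n(6))*271 + 299 = ((30*3)*(-⅙))*271 + 299 = (90*(-⅙))*271 + 299 = -15*271 + 299 = -4065 + 299 = -3766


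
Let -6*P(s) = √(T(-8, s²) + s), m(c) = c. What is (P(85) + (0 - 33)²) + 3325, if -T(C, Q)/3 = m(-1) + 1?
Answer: 4414 - √85/6 ≈ 4412.5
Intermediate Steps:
T(C, Q) = 0 (T(C, Q) = -3*(-1 + 1) = -3*0 = 0)
P(s) = -√s/6 (P(s) = -√(0 + s)/6 = -√s/6)
(P(85) + (0 - 33)²) + 3325 = (-√85/6 + (0 - 33)²) + 3325 = (-√85/6 + (-33)²) + 3325 = (-√85/6 + 1089) + 3325 = (1089 - √85/6) + 3325 = 4414 - √85/6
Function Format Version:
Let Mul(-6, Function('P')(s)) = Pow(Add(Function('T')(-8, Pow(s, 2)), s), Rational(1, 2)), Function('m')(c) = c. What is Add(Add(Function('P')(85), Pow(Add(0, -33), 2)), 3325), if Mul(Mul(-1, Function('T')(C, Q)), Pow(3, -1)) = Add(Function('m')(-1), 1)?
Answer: Add(4414, Mul(Rational(-1, 6), Pow(85, Rational(1, 2)))) ≈ 4412.5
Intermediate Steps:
Function('T')(C, Q) = 0 (Function('T')(C, Q) = Mul(-3, Add(-1, 1)) = Mul(-3, 0) = 0)
Function('P')(s) = Mul(Rational(-1, 6), Pow(s, Rational(1, 2))) (Function('P')(s) = Mul(Rational(-1, 6), Pow(Add(0, s), Rational(1, 2))) = Mul(Rational(-1, 6), Pow(s, Rational(1, 2))))
Add(Add(Function('P')(85), Pow(Add(0, -33), 2)), 3325) = Add(Add(Mul(Rational(-1, 6), Pow(85, Rational(1, 2))), Pow(Add(0, -33), 2)), 3325) = Add(Add(Mul(Rational(-1, 6), Pow(85, Rational(1, 2))), Pow(-33, 2)), 3325) = Add(Add(Mul(Rational(-1, 6), Pow(85, Rational(1, 2))), 1089), 3325) = Add(Add(1089, Mul(Rational(-1, 6), Pow(85, Rational(1, 2)))), 3325) = Add(4414, Mul(Rational(-1, 6), Pow(85, Rational(1, 2))))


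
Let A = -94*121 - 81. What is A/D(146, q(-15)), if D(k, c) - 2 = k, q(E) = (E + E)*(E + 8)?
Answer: -11455/148 ≈ -77.399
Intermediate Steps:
q(E) = 2*E*(8 + E) (q(E) = (2*E)*(8 + E) = 2*E*(8 + E))
D(k, c) = 2 + k
A = -11455 (A = -11374 - 81 = -11455)
A/D(146, q(-15)) = -11455/(2 + 146) = -11455/148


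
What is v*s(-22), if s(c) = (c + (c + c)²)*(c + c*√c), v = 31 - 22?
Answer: -378972 - 378972*I*√22 ≈ -3.7897e+5 - 1.7775e+6*I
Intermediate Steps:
v = 9
s(c) = (c + c^(3/2))*(c + 4*c²) (s(c) = (c + (2*c)²)*(c + c^(3/2)) = (c + 4*c²)*(c + c^(3/2)) = (c + c^(3/2))*(c + 4*c²))
v*s(-22) = 9*((-22)² + (-22)^(5/2) + 4*(-22)³ + 4*(-22)^(7/2)) = 9*(484 + 484*I*√22 + 4*(-10648) + 4*(-10648*I*√22)) = 9*(484 + 484*I*√22 - 42592 - 42592*I*√22) = 9*(-42108 - 42108*I*√22) = -378972 - 378972*I*√22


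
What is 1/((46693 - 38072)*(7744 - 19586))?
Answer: -1/102089882 ≈ -9.7953e-9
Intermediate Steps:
1/((46693 - 38072)*(7744 - 19586)) = 1/(8621*(-11842)) = 1/(-102089882) = -1/102089882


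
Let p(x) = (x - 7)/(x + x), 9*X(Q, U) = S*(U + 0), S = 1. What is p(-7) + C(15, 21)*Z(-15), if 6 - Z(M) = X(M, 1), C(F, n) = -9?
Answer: -52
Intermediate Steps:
X(Q, U) = U/9 (X(Q, U) = (1*(U + 0))/9 = (1*U)/9 = U/9)
Z(M) = 53/9 (Z(M) = 6 - 1/9 = 6 - 1*⅑ = 6 - ⅑ = 53/9)
p(x) = (-7 + x)/(2*x) (p(x) = (-7 + x)/((2*x)) = (-7 + x)*(1/(2*x)) = (-7 + x)/(2*x))
p(-7) + C(15, 21)*Z(-15) = (½)*(-7 - 7)/(-7) - 9*53/9 = (½)*(-⅐)*(-14) - 53 = 1 - 53 = -52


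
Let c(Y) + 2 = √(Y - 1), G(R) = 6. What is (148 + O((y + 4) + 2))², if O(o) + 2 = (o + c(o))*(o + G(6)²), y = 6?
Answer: 417220 + 60096*√11 ≈ 6.1654e+5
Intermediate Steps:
c(Y) = -2 + √(-1 + Y) (c(Y) = -2 + √(Y - 1) = -2 + √(-1 + Y))
O(o) = -2 + (36 + o)*(-2 + o + √(-1 + o)) (O(o) = -2 + (o + (-2 + √(-1 + o)))*(o + 6²) = -2 + (-2 + o + √(-1 + o))*(o + 36) = -2 + (-2 + o + √(-1 + o))*(36 + o) = -2 + (36 + o)*(-2 + o + √(-1 + o)))
(148 + O((y + 4) + 2))² = (148 + (-74 + ((6 + 4) + 2)² + 34*((6 + 4) + 2) + 36*√(-1 + ((6 + 4) + 2)) + ((6 + 4) + 2)*√(-1 + ((6 + 4) + 2))))² = (148 + (-74 + (10 + 2)² + 34*(10 + 2) + 36*√(-1 + (10 + 2)) + (10 + 2)*√(-1 + (10 + 2))))² = (148 + (-74 + 12² + 34*12 + 36*√(-1 + 12) + 12*√(-1 + 12)))² = (148 + (-74 + 144 + 408 + 36*√11 + 12*√11))² = (148 + (478 + 48*√11))² = (626 + 48*√11)²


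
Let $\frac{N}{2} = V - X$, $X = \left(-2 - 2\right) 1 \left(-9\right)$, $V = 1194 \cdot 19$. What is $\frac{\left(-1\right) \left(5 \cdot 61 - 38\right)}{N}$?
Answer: $- \frac{89}{15100} \approx -0.005894$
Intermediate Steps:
$V = 22686$
$X = 36$ ($X = \left(-4\right) \left(-9\right) = 36$)
$N = 45300$ ($N = 2 \left(22686 - 36\right) = 2 \cdot 22650 = 45300$)
$\frac{\left(-1\right) \left(5 \cdot 61 - 38\right)}{N} = \frac{\left(-1\right) \left(5 \cdot 61 - 38\right)}{45300} = - (305 - 38) \frac{1}{45300} = \left(-1\right) 267 \cdot \frac{1}{45300} = \left(-267\right) \frac{1}{45300} = - \frac{89}{15100}$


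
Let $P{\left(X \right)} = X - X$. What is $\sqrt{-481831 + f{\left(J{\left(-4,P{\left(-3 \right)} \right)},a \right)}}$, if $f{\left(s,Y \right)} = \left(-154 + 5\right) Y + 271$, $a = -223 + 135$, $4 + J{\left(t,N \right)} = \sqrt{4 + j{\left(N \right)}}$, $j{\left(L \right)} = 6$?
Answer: $4 i \sqrt{29278} \approx 684.43 i$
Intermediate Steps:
$P{\left(X \right)} = 0$
$J{\left(t,N \right)} = -4 + \sqrt{10}$ ($J{\left(t,N \right)} = -4 + \sqrt{4 + 6} = -4 + \sqrt{10}$)
$a = -88$
$f{\left(s,Y \right)} = 271 - 149 Y$ ($f{\left(s,Y \right)} = - 149 Y + 271 = 271 - 149 Y$)
$\sqrt{-481831 + f{\left(J{\left(-4,P{\left(-3 \right)} \right)},a \right)}} = \sqrt{-481831 + \left(271 - -13112\right)} = \sqrt{-481831 + \left(271 + 13112\right)} = \sqrt{-481831 + 13383} = \sqrt{-468448} = 4 i \sqrt{29278}$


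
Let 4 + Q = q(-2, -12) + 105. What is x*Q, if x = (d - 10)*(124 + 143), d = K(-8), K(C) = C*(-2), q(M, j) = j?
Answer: 142578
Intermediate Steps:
K(C) = -2*C
d = 16 (d = -2*(-8) = 16)
x = 1602 (x = (16 - 10)*(124 + 143) = 6*267 = 1602)
Q = 89 (Q = -4 + (-12 + 105) = -4 + 93 = 89)
x*Q = 1602*89 = 142578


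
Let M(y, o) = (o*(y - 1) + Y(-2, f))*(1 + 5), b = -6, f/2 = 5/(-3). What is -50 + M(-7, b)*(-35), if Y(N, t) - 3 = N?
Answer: -10340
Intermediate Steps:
f = -10/3 (f = 2*(5/(-3)) = 2*(5*(-⅓)) = 2*(-5/3) = -10/3 ≈ -3.3333)
Y(N, t) = 3 + N
M(y, o) = 6 + 6*o*(-1 + y) (M(y, o) = (o*(y - 1) + (3 - 2))*(1 + 5) = (o*(-1 + y) + 1)*6 = (1 + o*(-1 + y))*6 = 6 + 6*o*(-1 + y))
-50 + M(-7, b)*(-35) = -50 + (6 - 6*(-6) + 6*(-6)*(-7))*(-35) = -50 + (6 + 36 + 252)*(-35) = -50 + 294*(-35) = -50 - 10290 = -10340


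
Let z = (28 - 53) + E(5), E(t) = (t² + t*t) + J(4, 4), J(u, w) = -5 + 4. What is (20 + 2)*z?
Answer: 528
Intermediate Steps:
J(u, w) = -1
E(t) = -1 + 2*t² (E(t) = (t² + t*t) - 1 = (t² + t²) - 1 = 2*t² - 1 = -1 + 2*t²)
z = 24 (z = (28 - 53) + (-1 + 2*5²) = -25 + (-1 + 2*25) = -25 + (-1 + 50) = -25 + 49 = 24)
(20 + 2)*z = (20 + 2)*24 = 22*24 = 528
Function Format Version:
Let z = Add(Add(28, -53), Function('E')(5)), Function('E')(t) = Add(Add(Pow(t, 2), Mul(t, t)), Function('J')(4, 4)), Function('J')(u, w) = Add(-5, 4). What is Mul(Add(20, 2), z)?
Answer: 528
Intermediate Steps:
Function('J')(u, w) = -1
Function('E')(t) = Add(-1, Mul(2, Pow(t, 2))) (Function('E')(t) = Add(Add(Pow(t, 2), Mul(t, t)), -1) = Add(Add(Pow(t, 2), Pow(t, 2)), -1) = Add(Mul(2, Pow(t, 2)), -1) = Add(-1, Mul(2, Pow(t, 2))))
z = 24 (z = Add(Add(28, -53), Add(-1, Mul(2, Pow(5, 2)))) = Add(-25, Add(-1, Mul(2, 25))) = Add(-25, Add(-1, 50)) = Add(-25, 49) = 24)
Mul(Add(20, 2), z) = Mul(Add(20, 2), 24) = Mul(22, 24) = 528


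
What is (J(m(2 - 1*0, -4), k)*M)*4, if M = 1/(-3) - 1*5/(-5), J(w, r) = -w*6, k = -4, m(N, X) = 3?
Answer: -48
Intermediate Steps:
J(w, r) = -6*w
M = ⅔ (M = 1*(-⅓) - 5*(-⅕) = -⅓ + 1 = ⅔ ≈ 0.66667)
(J(m(2 - 1*0, -4), k)*M)*4 = (-6*3*(⅔))*4 = -18*⅔*4 = -12*4 = -48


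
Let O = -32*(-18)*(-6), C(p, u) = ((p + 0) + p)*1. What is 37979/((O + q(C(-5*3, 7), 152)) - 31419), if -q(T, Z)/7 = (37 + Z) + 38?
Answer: -37979/36464 ≈ -1.0415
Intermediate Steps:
C(p, u) = 2*p (C(p, u) = (p + p)*1 = (2*p)*1 = 2*p)
q(T, Z) = -525 - 7*Z (q(T, Z) = -7*((37 + Z) + 38) = -7*(75 + Z) = -525 - 7*Z)
O = -3456 (O = 576*(-6) = -3456)
37979/((O + q(C(-5*3, 7), 152)) - 31419) = 37979/((-3456 + (-525 - 7*152)) - 31419) = 37979/((-3456 + (-525 - 1064)) - 31419) = 37979/((-3456 - 1589) - 31419) = 37979/(-5045 - 31419) = 37979/(-36464) = 37979*(-1/36464) = -37979/36464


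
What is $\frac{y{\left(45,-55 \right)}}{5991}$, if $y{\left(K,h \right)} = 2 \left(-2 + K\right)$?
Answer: $\frac{86}{5991} \approx 0.014355$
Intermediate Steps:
$y{\left(K,h \right)} = -4 + 2 K$
$\frac{y{\left(45,-55 \right)}}{5991} = \frac{-4 + 2 \cdot 45}{5991} = \left(-4 + 90\right) \frac{1}{5991} = 86 \cdot \frac{1}{5991} = \frac{86}{5991}$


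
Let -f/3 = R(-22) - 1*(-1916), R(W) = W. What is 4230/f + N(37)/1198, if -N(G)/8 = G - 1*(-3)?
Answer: -573815/567253 ≈ -1.0116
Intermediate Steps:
N(G) = -24 - 8*G (N(G) = -8*(G - 1*(-3)) = -8*(G + 3) = -8*(3 + G) = -24 - 8*G)
f = -5682 (f = -3*(-22 - 1*(-1916)) = -3*(-22 + 1916) = -3*1894 = -5682)
4230/f + N(37)/1198 = 4230/(-5682) + (-24 - 8*37)/1198 = 4230*(-1/5682) + (-24 - 296)*(1/1198) = -705/947 - 320*1/1198 = -705/947 - 160/599 = -573815/567253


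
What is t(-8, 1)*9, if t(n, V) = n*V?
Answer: -72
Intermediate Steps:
t(n, V) = V*n
t(-8, 1)*9 = (1*(-8))*9 = -8*9 = -72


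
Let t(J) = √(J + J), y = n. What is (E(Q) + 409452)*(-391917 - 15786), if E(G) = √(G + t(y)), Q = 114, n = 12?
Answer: -166934808756 - 407703*√(114 + 2*√6) ≈ -1.6694e+11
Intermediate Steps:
y = 12
t(J) = √2*√J (t(J) = √(2*J) = √2*√J)
E(G) = √(G + 2*√6) (E(G) = √(G + √2*√12) = √(G + √2*(2*√3)) = √(G + 2*√6))
(E(Q) + 409452)*(-391917 - 15786) = (√(114 + 2*√6) + 409452)*(-391917 - 15786) = (409452 + √(114 + 2*√6))*(-407703) = -166934808756 - 407703*√(114 + 2*√6)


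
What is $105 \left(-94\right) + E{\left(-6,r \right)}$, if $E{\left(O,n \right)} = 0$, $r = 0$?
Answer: $-9870$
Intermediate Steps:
$105 \left(-94\right) + E{\left(-6,r \right)} = 105 \left(-94\right) + 0 = -9870 + 0 = -9870$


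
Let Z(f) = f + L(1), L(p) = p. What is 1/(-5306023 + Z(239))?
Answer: -1/5305783 ≈ -1.8847e-7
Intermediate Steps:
Z(f) = 1 + f (Z(f) = f + 1 = 1 + f)
1/(-5306023 + Z(239)) = 1/(-5306023 + (1 + 239)) = 1/(-5306023 + 240) = 1/(-5305783) = -1/5305783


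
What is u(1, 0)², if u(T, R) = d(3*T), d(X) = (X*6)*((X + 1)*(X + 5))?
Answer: 331776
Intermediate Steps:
d(X) = 6*X*(1 + X)*(5 + X) (d(X) = (6*X)*((1 + X)*(5 + X)) = 6*X*(1 + X)*(5 + X))
u(T, R) = 18*T*(5 + 9*T² + 18*T) (u(T, R) = 6*(3*T)*(5 + (3*T)² + 6*(3*T)) = 6*(3*T)*(5 + 9*T² + 18*T) = 18*T*(5 + 9*T² + 18*T))
u(1, 0)² = (18*1*(5 + 9*1² + 18*1))² = (18*1*(5 + 9*1 + 18))² = (18*1*(5 + 9 + 18))² = (18*1*32)² = 576² = 331776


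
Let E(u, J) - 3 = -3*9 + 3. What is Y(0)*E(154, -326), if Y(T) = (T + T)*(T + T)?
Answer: 0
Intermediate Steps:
Y(T) = 4*T² (Y(T) = (2*T)*(2*T) = 4*T²)
E(u, J) = -21 (E(u, J) = 3 + (-3*9 + 3) = 3 + (-27 + 3) = 3 - 24 = -21)
Y(0)*E(154, -326) = (4*0²)*(-21) = (4*0)*(-21) = 0*(-21) = 0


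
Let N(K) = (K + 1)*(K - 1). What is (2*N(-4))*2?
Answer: 60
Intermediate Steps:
N(K) = (1 + K)*(-1 + K)
(2*N(-4))*2 = (2*(-1 + (-4)²))*2 = (2*(-1 + 16))*2 = (2*15)*2 = 30*2 = 60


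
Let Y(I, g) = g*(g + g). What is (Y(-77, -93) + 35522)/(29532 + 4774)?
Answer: 26410/17153 ≈ 1.5397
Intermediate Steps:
Y(I, g) = 2*g² (Y(I, g) = g*(2*g) = 2*g²)
(Y(-77, -93) + 35522)/(29532 + 4774) = (2*(-93)² + 35522)/(29532 + 4774) = (2*8649 + 35522)/34306 = (17298 + 35522)*(1/34306) = 52820*(1/34306) = 26410/17153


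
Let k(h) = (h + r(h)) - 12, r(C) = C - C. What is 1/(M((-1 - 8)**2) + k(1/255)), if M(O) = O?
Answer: 255/17596 ≈ 0.014492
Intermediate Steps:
r(C) = 0
k(h) = -12 + h (k(h) = (h + 0) - 12 = h - 12 = -12 + h)
1/(M((-1 - 8)**2) + k(1/255)) = 1/((-1 - 8)**2 + (-12 + 1/255)) = 1/((-9)**2 + (-12 + 1/255)) = 1/(81 - 3059/255) = 1/(17596/255) = 255/17596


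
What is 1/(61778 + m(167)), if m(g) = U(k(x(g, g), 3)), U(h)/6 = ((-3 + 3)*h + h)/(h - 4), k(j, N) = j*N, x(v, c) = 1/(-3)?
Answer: 5/308896 ≈ 1.6187e-5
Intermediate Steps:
x(v, c) = -⅓ (x(v, c) = 1*(-⅓) = -⅓)
k(j, N) = N*j
U(h) = 6*h/(-4 + h) (U(h) = 6*(((-3 + 3)*h + h)/(h - 4)) = 6*((0*h + h)/(-4 + h)) = 6*((0 + h)/(-4 + h)) = 6*(h/(-4 + h)) = 6*h/(-4 + h))
m(g) = 6/5 (m(g) = 6*(3*(-⅓))/(-4 + 3*(-⅓)) = 6*(-1)/(-4 - 1) = 6*(-1)/(-5) = 6*(-1)*(-⅕) = 6/5)
1/(61778 + m(167)) = 1/(61778 + 6/5) = 1/(308896/5) = 5/308896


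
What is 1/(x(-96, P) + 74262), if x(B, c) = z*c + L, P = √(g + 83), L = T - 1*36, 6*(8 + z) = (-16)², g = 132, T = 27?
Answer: 668277/49619246641 - 312*√215/49619246641 ≈ 1.3376e-5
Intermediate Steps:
z = 104/3 (z = -8 + (⅙)*(-16)² = -8 + (⅙)*256 = -8 + 128/3 = 104/3 ≈ 34.667)
L = -9 (L = 27 - 1*36 = 27 - 36 = -9)
P = √215 (P = √(132 + 83) = √215 ≈ 14.663)
x(B, c) = -9 + 104*c/3 (x(B, c) = 104*c/3 - 9 = -9 + 104*c/3)
1/(x(-96, P) + 74262) = 1/((-9 + 104*√215/3) + 74262) = 1/(74253 + 104*√215/3)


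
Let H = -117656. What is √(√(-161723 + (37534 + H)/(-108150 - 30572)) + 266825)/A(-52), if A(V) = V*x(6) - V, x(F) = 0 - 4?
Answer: √(1283681285750825 + 69361*I*√778038216646062)/18033860 ≈ 1.9867 + 0.0014972*I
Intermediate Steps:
x(F) = -4
A(V) = -5*V (A(V) = V*(-4) - V = -4*V - V = -5*V)
√(√(-161723 + (37534 + H)/(-108150 - 30572)) + 266825)/A(-52) = √(√(-161723 + (37534 - 117656)/(-108150 - 30572)) + 266825)/((-5*(-52))) = √(√(-161723 - 80122/(-138722)) + 266825)/260 = √(√(-161723 - 80122*(-1/138722)) + 266825)*(1/260) = √(√(-161723 + 40061/69361) + 266825)*(1/260) = √(√(-11217228942/69361) + 266825)*(1/260) = √(I*√778038216646062/69361 + 266825)*(1/260) = √(266825 + I*√778038216646062/69361)*(1/260) = √(266825 + I*√778038216646062/69361)/260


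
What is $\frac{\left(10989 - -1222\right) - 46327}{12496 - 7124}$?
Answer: $- \frac{8529}{1343} \approx -6.3507$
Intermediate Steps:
$\frac{\left(10989 - -1222\right) - 46327}{12496 - 7124} = \frac{\left(10989 + 1222\right) - 46327}{5372} = \left(12211 - 46327\right) \frac{1}{5372} = \left(-34116\right) \frac{1}{5372} = - \frac{8529}{1343}$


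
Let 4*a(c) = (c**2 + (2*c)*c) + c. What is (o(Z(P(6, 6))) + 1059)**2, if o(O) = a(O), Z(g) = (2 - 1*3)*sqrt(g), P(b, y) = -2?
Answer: 8946449/8 - 2115*I*sqrt(2)/4 ≈ 1.1183e+6 - 747.77*I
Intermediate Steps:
a(c) = c/4 + 3*c**2/4 (a(c) = ((c**2 + (2*c)*c) + c)/4 = ((c**2 + 2*c**2) + c)/4 = (3*c**2 + c)/4 = (c + 3*c**2)/4 = c/4 + 3*c**2/4)
Z(g) = -sqrt(g) (Z(g) = (2 - 3)*sqrt(g) = -sqrt(g))
o(O) = O*(1 + 3*O)/4
(o(Z(P(6, 6))) + 1059)**2 = ((-sqrt(-2))*(1 + 3*(-sqrt(-2)))/4 + 1059)**2 = ((-I*sqrt(2))*(1 + 3*(-I*sqrt(2)))/4 + 1059)**2 = ((-I*sqrt(2))*(1 - 3*I*sqrt(2))/4 + 1059)**2 = (-I*sqrt(2)*(1 - 3*I*sqrt(2))/4 + 1059)**2 = (1059 - I*sqrt(2)*(1 - 3*I*sqrt(2))/4)**2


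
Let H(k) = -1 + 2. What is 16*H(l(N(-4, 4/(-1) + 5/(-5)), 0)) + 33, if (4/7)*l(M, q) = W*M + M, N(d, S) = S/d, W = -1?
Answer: 49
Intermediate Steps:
l(M, q) = 0 (l(M, q) = 7*(-M + M)/4 = (7/4)*0 = 0)
H(k) = 1
16*H(l(N(-4, 4/(-1) + 5/(-5)), 0)) + 33 = 16*1 + 33 = 16 + 33 = 49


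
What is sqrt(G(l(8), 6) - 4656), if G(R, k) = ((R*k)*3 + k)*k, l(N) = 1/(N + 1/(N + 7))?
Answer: 10*I*sqrt(5574)/11 ≈ 67.872*I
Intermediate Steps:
l(N) = 1/(N + 1/(7 + N))
G(R, k) = k*(k + 3*R*k) (G(R, k) = (3*R*k + k)*k = (k + 3*R*k)*k = k*(k + 3*R*k))
sqrt(G(l(8), 6) - 4656) = sqrt(6**2*(1 + 3*((7 + 8)/(1 + 8**2 + 7*8))) - 4656) = sqrt(36*(1 + 3*(15/(1 + 64 + 56))) - 4656) = sqrt(36*(1 + 3*(15/121)) - 4656) = sqrt(36*(1 + 45/121) - 4656) = sqrt(36*(166/121) - 4656) = sqrt(5976/121 - 4656) = sqrt(-557400/121) = 10*I*sqrt(5574)/11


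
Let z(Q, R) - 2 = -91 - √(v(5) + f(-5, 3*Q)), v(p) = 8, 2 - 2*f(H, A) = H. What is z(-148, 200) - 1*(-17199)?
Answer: 17110 - √46/2 ≈ 17107.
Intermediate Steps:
f(H, A) = 1 - H/2
z(Q, R) = -89 - √46/2 (z(Q, R) = 2 + (-91 - √(8 + (1 - ½*(-5)))) = 2 + (-91 - √(8 + (1 + 5/2))) = 2 + (-91 - √(8 + 7/2)) = 2 + (-91 - √(23/2)) = 2 + (-91 - √46/2) = -89 - √46/2)
z(-148, 200) - 1*(-17199) = (-89 - √46/2) - 1*(-17199) = (-89 - √46/2) + 17199 = 17110 - √46/2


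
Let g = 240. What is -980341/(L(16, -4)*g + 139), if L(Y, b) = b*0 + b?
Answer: 980341/821 ≈ 1194.1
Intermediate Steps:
L(Y, b) = b (L(Y, b) = 0 + b = b)
-980341/(L(16, -4)*g + 139) = -980341/(-4*240 + 139) = -980341/(-960 + 139) = -980341/(-821) = -980341*(-1/821) = 980341/821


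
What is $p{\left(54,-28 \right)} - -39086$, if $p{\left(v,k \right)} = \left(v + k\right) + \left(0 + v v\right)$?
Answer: $42028$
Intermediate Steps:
$p{\left(v,k \right)} = k + v + v^{2}$ ($p{\left(v,k \right)} = \left(k + v\right) + \left(0 + v^{2}\right) = \left(k + v\right) + v^{2} = k + v + v^{2}$)
$p{\left(54,-28 \right)} - -39086 = \left(-28 + 54 + 54^{2}\right) - -39086 = \left(-28 + 54 + 2916\right) + 39086 = 2942 + 39086 = 42028$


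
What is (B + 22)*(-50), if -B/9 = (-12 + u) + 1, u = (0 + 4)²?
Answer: 1150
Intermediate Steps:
u = 16 (u = 4² = 16)
B = -45 (B = -9*((-12 + 16) + 1) = -9*(4 + 1) = -9*5 = -45)
(B + 22)*(-50) = (-45 + 22)*(-50) = -23*(-50) = 1150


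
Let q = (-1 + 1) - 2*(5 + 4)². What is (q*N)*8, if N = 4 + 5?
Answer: -11664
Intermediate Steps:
N = 9
q = -162 (q = 0 - 2*9² = 0 - 2*81 = 0 - 162 = -162)
(q*N)*8 = -162*9*8 = -1458*8 = -11664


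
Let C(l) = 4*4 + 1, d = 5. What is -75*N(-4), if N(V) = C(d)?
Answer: -1275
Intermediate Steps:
C(l) = 17 (C(l) = 16 + 1 = 17)
N(V) = 17
-75*N(-4) = -75*17 = -1275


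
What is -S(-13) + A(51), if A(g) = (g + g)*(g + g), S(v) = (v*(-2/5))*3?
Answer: 51942/5 ≈ 10388.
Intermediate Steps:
S(v) = -6*v/5 (S(v) = (v*(-2*⅕))*3 = (v*(-⅖))*3 = -2*v/5*3 = -6*v/5)
A(g) = 4*g² (A(g) = (2*g)*(2*g) = 4*g²)
-S(-13) + A(51) = -(-6)*(-13)/5 + 4*51² = -1*78/5 + 4*2601 = -78/5 + 10404 = 51942/5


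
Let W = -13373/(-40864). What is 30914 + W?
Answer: 1263283069/40864 ≈ 30914.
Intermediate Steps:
W = 13373/40864 (W = -13373*(-1/40864) = 13373/40864 ≈ 0.32726)
30914 + W = 30914 + 13373/40864 = 1263283069/40864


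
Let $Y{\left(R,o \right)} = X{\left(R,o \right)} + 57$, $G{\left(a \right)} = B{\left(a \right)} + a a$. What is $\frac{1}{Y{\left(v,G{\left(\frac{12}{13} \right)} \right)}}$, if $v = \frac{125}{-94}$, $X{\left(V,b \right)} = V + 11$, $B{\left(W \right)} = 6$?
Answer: $\frac{94}{6267} \approx 0.014999$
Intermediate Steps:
$X{\left(V,b \right)} = 11 + V$
$G{\left(a \right)} = 6 + a^{2}$ ($G{\left(a \right)} = 6 + a a = 6 + a^{2}$)
$v = - \frac{125}{94}$ ($v = 125 \left(- \frac{1}{94}\right) = - \frac{125}{94} \approx -1.3298$)
$Y{\left(R,o \right)} = 68 + R$ ($Y{\left(R,o \right)} = \left(11 + R\right) + 57 = 68 + R$)
$\frac{1}{Y{\left(v,G{\left(\frac{12}{13} \right)} \right)}} = \frac{1}{68 - \frac{125}{94}} = \frac{1}{\frac{6267}{94}} = \frac{94}{6267}$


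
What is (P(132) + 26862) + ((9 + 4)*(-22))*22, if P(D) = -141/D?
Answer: 905033/44 ≈ 20569.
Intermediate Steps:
(P(132) + 26862) + ((9 + 4)*(-22))*22 = (-141/132 + 26862) + ((9 + 4)*(-22))*22 = (-141*1/132 + 26862) + (13*(-22))*22 = (-47/44 + 26862) - 286*22 = 1181881/44 - 6292 = 905033/44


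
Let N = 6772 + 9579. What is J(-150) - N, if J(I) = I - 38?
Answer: -16539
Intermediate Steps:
N = 16351
J(I) = -38 + I
J(-150) - N = (-38 - 150) - 1*16351 = -188 - 16351 = -16539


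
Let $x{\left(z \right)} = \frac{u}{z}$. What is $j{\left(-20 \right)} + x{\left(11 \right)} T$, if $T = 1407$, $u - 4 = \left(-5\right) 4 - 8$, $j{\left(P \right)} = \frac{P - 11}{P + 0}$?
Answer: $- \frac{675019}{220} \approx -3068.3$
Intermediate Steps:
$j{\left(P \right)} = \frac{-11 + P}{P}$
$u = -24$ ($u = 4 - 28 = -24$)
$x{\left(z \right)} = - \frac{24}{z}$
$j{\left(-20 \right)} + x{\left(11 \right)} T = \frac{-11 - 20}{-20} + - \frac{24}{11} \cdot 1407 = \left(- \frac{1}{20}\right) \left(-31\right) + \left(-24\right) \frac{1}{11} \cdot 1407 = \frac{31}{20} - \frac{33768}{11} = - \frac{675019}{220}$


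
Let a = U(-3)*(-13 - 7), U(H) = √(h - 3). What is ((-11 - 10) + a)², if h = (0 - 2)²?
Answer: 1681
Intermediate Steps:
h = 4 (h = (-2)² = 4)
U(H) = 1 (U(H) = √(4 - 3) = √1 = 1)
a = -20 (a = 1*(-13 - 7) = 1*(-20) = -20)
((-11 - 10) + a)² = ((-11 - 10) - 20)² = (-21 - 20)² = (-41)² = 1681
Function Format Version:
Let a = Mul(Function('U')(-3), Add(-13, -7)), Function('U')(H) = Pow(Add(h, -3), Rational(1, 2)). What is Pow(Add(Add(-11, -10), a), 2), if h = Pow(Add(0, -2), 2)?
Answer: 1681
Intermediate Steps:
h = 4 (h = Pow(-2, 2) = 4)
Function('U')(H) = 1 (Function('U')(H) = Pow(Add(4, -3), Rational(1, 2)) = Pow(1, Rational(1, 2)) = 1)
a = -20 (a = Mul(1, Add(-13, -7)) = Mul(1, -20) = -20)
Pow(Add(Add(-11, -10), a), 2) = Pow(Add(Add(-11, -10), -20), 2) = Pow(Add(-21, -20), 2) = Pow(-41, 2) = 1681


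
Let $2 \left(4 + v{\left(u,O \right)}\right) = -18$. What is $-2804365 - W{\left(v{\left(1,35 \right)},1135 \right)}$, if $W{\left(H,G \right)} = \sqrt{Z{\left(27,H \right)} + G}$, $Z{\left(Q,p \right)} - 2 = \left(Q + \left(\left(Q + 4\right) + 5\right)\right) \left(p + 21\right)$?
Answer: $-2804365 - \sqrt{1641} \approx -2.8044 \cdot 10^{6}$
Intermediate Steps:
$v{\left(u,O \right)} = -13$ ($v{\left(u,O \right)} = -4 + \frac{1}{2} \left(-18\right) = -4 - 9 = -13$)
$Z{\left(Q,p \right)} = 2 + \left(9 + 2 Q\right) \left(21 + p\right)$ ($Z{\left(Q,p \right)} = 2 + \left(Q + \left(\left(Q + 4\right) + 5\right)\right) \left(p + 21\right) = 2 + \left(Q + \left(\left(4 + Q\right) + 5\right)\right) \left(21 + p\right) = 2 + \left(Q + \left(9 + Q\right)\right) \left(21 + p\right) = 2 + \left(9 + 2 Q\right) \left(21 + p\right)$)
$W{\left(H,G \right)} = \sqrt{1325 + G + 63 H}$ ($W{\left(H,G \right)} = \sqrt{\left(191 + 9 H + 42 \cdot 27 + 2 \cdot 27 H\right) + G} = \sqrt{\left(191 + 9 H + 1134 + 54 H\right) + G} = \sqrt{\left(1325 + 63 H\right) + G} = \sqrt{1325 + G + 63 H}$)
$-2804365 - W{\left(v{\left(1,35 \right)},1135 \right)} = -2804365 - \sqrt{1325 + 1135 + 63 \left(-13\right)} = -2804365 - \sqrt{1325 + 1135 - 819} = -2804365 - \sqrt{1641}$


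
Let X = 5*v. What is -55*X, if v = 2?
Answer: -550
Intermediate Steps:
X = 10 (X = 5*2 = 10)
-55*X = -55*10 = -550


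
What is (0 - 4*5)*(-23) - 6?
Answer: 454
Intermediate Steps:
(0 - 4*5)*(-23) - 6 = (0 - 20)*(-23) - 6 = -20*(-23) - 6 = 460 - 6 = 454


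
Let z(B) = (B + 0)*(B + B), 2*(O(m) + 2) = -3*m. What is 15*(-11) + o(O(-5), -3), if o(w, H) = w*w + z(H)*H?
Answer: -755/4 ≈ -188.75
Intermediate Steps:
O(m) = -2 - 3*m/2 (O(m) = -2 + (-3*m)/2 = -2 - 3*m/2)
z(B) = 2*B² (z(B) = B*(2*B) = 2*B²)
o(w, H) = w² + 2*H³ (o(w, H) = w*w + (2*H²)*H = w² + 2*H³)
15*(-11) + o(O(-5), -3) = 15*(-11) + ((-2 - 3/2*(-5))² + 2*(-3)³) = -165 + ((-2 + 15/2)² + 2*(-27)) = -165 + ((11/2)² - 54) = -165 + (121/4 - 54) = -165 - 95/4 = -755/4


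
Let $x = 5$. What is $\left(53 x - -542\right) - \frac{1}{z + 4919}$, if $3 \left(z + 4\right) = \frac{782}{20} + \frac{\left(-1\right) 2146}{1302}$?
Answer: $\frac{77660625597}{96233761} \approx 807.0$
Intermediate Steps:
$z = \frac{165691}{19530}$ ($z = -4 + \frac{\frac{782}{20} + \frac{\left(-1\right) 2146}{1302}}{3} = -4 + \frac{782 \cdot \frac{1}{20} - \frac{1073}{651}}{3} = -4 + \frac{\frac{391}{10} - \frac{1073}{651}}{3} = -4 + \frac{1}{3} \cdot \frac{243811}{6510} = -4 + \frac{243811}{19530} = \frac{165691}{19530} \approx 8.4839$)
$\left(53 x - -542\right) - \frac{1}{z + 4919} = \left(53 \cdot 5 - -542\right) - \frac{1}{\frac{165691}{19530} + 4919} = \left(265 + 542\right) - \frac{1}{\frac{96233761}{19530}} = 807 - \frac{19530}{96233761} = \frac{77660625597}{96233761}$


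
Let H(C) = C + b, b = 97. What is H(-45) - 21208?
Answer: -21156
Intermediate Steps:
H(C) = 97 + C (H(C) = C + 97 = 97 + C)
H(-45) - 21208 = (97 - 45) - 21208 = 52 - 21208 = -21156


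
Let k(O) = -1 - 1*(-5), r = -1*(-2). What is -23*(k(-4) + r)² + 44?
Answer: -784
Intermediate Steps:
r = 2
k(O) = 4 (k(O) = -1 + 5 = 4)
-23*(k(-4) + r)² + 44 = -23*(4 + 2)² + 44 = -23*6² + 44 = -23*36 + 44 = -828 + 44 = -784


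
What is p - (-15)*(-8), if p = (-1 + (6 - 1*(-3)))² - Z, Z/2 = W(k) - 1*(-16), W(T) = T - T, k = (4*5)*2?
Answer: -88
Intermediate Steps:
k = 40 (k = 20*2 = 40)
W(T) = 0
Z = 32 (Z = 2*(0 - 1*(-16)) = 2*(0 + 16) = 2*16 = 32)
p = 32 (p = (-1 + (6 - 1*(-3)))² - 1*32 = (-1 + (6 + 3))² - 32 = (-1 + 9)² - 32 = 8² - 32 = 64 - 32 = 32)
p - (-15)*(-8) = 32 - (-15)*(-8) = 32 - 1*120 = 32 - 120 = -88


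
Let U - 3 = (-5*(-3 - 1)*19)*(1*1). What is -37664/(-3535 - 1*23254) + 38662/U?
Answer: 1050141630/10260187 ≈ 102.35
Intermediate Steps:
U = 383 (U = 3 + (-5*(-3 - 1)*19)*(1*1) = 3 + (-5*(-4)*19)*1 = 3 + (20*19)*1 = 3 + 380*1 = 3 + 380 = 383)
-37664/(-3535 - 1*23254) + 38662/U = -37664/(-3535 - 1*23254) + 38662/383 = -37664/(-3535 - 23254) + 38662*(1/383) = -37664/(-26789) + 38662/383 = -37664*(-1/26789) + 38662/383 = 37664/26789 + 38662/383 = 1050141630/10260187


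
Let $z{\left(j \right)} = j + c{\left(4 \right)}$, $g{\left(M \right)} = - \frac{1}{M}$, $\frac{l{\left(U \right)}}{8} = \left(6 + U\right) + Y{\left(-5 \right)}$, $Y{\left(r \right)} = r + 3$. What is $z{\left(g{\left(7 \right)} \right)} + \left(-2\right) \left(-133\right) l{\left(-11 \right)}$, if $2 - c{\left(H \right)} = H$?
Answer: $- \frac{104287}{7} \approx -14898.0$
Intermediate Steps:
$Y{\left(r \right)} = 3 + r$
$c{\left(H \right)} = 2 - H$
$l{\left(U \right)} = 32 + 8 U$ ($l{\left(U \right)} = 8 \left(\left(6 + U\right) + \left(3 - 5\right)\right) = 8 \left(\left(6 + U\right) - 2\right) = 8 \left(4 + U\right) = 32 + 8 U$)
$z{\left(j \right)} = -2 + j$ ($z{\left(j \right)} = j + \left(2 - 4\right) = j - 2 = -2 + j$)
$z{\left(g{\left(7 \right)} \right)} + \left(-2\right) \left(-133\right) l{\left(-11 \right)} = \left(-2 - \frac{1}{7}\right) + \left(-2\right) \left(-133\right) \left(32 + 8 \left(-11\right)\right) = \left(-2 - \frac{1}{7}\right) + 266 \left(32 - 88\right) = \left(-2 - \frac{1}{7}\right) + 266 \left(-56\right) = - \frac{15}{7} - 14896 = - \frac{104287}{7}$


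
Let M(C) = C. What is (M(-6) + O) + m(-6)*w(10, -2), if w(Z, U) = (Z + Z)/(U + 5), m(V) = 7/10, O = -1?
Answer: -7/3 ≈ -2.3333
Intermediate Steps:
m(V) = 7/10 (m(V) = 7*(⅒) = 7/10)
w(Z, U) = 2*Z/(5 + U) (w(Z, U) = (2*Z)/(5 + U) = 2*Z/(5 + U))
(M(-6) + O) + m(-6)*w(10, -2) = (-6 - 1) + 7*(2*10/(5 - 2))/10 = -7 + 7*(2*10/3)/10 = -7 + 7*(2*10*(⅓))/10 = -7 + (7/10)*(20/3) = -7 + 14/3 = -7/3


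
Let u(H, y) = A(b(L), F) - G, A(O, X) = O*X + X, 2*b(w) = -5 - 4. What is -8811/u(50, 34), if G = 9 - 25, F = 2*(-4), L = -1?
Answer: -801/4 ≈ -200.25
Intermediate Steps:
b(w) = -9/2 (b(w) = (-5 - 4)/2 = (1/2)*(-9) = -9/2)
F = -8
A(O, X) = X + O*X
G = -16
u(H, y) = 44 (u(H, y) = -8*(1 - 9/2) - 1*(-16) = -8*(-7/2) + 16 = 28 + 16 = 44)
-8811/u(50, 34) = -8811/44 = -8811*1/44 = -801/4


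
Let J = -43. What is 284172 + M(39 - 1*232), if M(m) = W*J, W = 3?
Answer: 284043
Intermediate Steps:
M(m) = -129 (M(m) = 3*(-43) = -129)
284172 + M(39 - 1*232) = 284172 - 129 = 284043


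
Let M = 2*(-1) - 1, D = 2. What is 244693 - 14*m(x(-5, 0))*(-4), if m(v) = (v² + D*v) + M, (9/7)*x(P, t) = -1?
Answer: 19802213/81 ≈ 2.4447e+5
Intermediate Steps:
x(P, t) = -7/9 (x(P, t) = (7/9)*(-1) = -7/9)
M = -3 (M = -2 - 1 = -3)
m(v) = -3 + v² + 2*v (m(v) = (v² + 2*v) - 3 = -3 + v² + 2*v)
244693 - 14*m(x(-5, 0))*(-4) = 244693 - 14*(-3 + (-7/9)² + 2*(-7/9))*(-4) = 244693 - 14*(-3 + 49/81 - 14/9)*(-4) = 244693 - 14*(-320/81)*(-4) = 244693 - (-4480)*(-4)/81 = 244693 - 1*17920/81 = 244693 - 17920/81 = 19802213/81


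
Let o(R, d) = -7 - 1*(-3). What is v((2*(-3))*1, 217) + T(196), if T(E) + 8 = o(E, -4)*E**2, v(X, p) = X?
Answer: -153678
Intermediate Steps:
o(R, d) = -4 (o(R, d) = -7 + 3 = -4)
T(E) = -8 - 4*E**2
v((2*(-3))*1, 217) + T(196) = (2*(-3))*1 + (-8 - 4*196**2) = -6*1 + (-8 - 4*38416) = -6 + (-8 - 153664) = -6 - 153672 = -153678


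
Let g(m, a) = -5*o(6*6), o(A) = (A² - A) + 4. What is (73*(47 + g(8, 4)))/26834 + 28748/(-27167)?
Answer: -13211980975/728999278 ≈ -18.123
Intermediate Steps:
o(A) = 4 + A² - A
g(m, a) = -6320 (g(m, a) = -5*(4 + (6*6)² - 6*6) = -5*(4 + 36² - 1*36) = -5*(4 + 1296 - 36) = -5*1264 = -6320)
(73*(47 + g(8, 4)))/26834 + 28748/(-27167) = (73*(47 - 6320))/26834 + 28748/(-27167) = (73*(-6273))*(1/26834) + 28748*(-1/27167) = -457929*1/26834 - 28748/27167 = -457929/26834 - 28748/27167 = -13211980975/728999278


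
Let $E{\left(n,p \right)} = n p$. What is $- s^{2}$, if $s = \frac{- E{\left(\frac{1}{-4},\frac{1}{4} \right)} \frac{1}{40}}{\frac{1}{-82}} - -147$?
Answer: $- \frac{2208906001}{102400} \approx -21571.0$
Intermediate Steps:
$s = \frac{46999}{320}$ ($s = \frac{- \frac{1}{\left(-4\right) 4} \cdot \frac{1}{40}}{\frac{1}{-82}} - -147 = \frac{- \frac{-1}{4 \cdot 4} \cdot \frac{1}{40}}{- \frac{1}{82}} + 147 = \left(-1\right) \left(- \frac{1}{16}\right) \frac{1}{40} \left(-82\right) + 147 = \frac{1}{16} \cdot \frac{1}{40} \left(-82\right) + 147 = \frac{1}{640} \left(-82\right) + 147 = - \frac{41}{320} + 147 = \frac{46999}{320} \approx 146.87$)
$- s^{2} = - \left(\frac{46999}{320}\right)^{2} = \left(-1\right) \frac{2208906001}{102400} = - \frac{2208906001}{102400}$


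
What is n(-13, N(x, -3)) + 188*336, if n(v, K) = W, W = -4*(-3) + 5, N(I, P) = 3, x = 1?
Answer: 63185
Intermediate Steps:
W = 17 (W = 12 + 5 = 17)
n(v, K) = 17
n(-13, N(x, -3)) + 188*336 = 17 + 188*336 = 17 + 63168 = 63185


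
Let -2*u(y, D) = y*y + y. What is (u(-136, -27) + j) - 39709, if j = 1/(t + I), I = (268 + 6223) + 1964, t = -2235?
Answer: -304089579/6220 ≈ -48889.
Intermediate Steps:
u(y, D) = -y/2 - y²/2 (u(y, D) = -(y*y + y)/2 = -(y² + y)/2 = -(y + y²)/2 = -y/2 - y²/2)
I = 8455 (I = 6491 + 1964 = 8455)
j = 1/6220 (j = 1/(-2235 + 8455) = 1/6220 ≈ 0.00016077)
(u(-136, -27) + j) - 39709 = (-½*(-136)*(1 - 136) + 1/6220) - 39709 = (-½*(-136)*(-135) + 1/6220) - 39709 = (-9180 + 1/6220) - 39709 = -57099599/6220 - 39709 = -304089579/6220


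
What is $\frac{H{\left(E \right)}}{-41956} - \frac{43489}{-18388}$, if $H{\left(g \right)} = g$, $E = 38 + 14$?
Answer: $\frac{455917077}{192871732} \approx 2.3638$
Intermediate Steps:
$E = 52$
$\frac{H{\left(E \right)}}{-41956} - \frac{43489}{-18388} = \frac{52}{-41956} - \frac{43489}{-18388} = 52 \left(- \frac{1}{41956}\right) - - \frac{43489}{18388} = - \frac{13}{10489} + \frac{43489}{18388} = \frac{455917077}{192871732}$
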